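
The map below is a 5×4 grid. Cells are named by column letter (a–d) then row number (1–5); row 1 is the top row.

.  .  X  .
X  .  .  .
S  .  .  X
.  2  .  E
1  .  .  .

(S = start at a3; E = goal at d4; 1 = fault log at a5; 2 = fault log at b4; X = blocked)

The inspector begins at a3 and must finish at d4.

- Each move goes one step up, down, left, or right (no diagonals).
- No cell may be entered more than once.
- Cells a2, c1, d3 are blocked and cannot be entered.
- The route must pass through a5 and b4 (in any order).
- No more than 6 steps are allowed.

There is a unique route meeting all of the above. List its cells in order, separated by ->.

a3 -> a4 -> a5 -> b5 -> b4 -> c4 -> d4

The budget equals the shortest possible length, so every move has to be on a shortest route through the required cells.
Route from a3: 2× down (reaching a5), right to b5, up to b4, 2× right (reaching d4) — 6 moves in all.
Check: all required cells visited; 6 ≤ 6 moves.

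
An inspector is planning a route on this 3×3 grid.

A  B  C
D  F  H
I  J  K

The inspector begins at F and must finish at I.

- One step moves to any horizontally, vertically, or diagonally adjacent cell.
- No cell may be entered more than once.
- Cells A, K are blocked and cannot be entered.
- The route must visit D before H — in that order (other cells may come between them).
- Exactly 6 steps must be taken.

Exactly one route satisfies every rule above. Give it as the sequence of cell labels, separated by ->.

F -> D -> B -> C -> H -> J -> I

The waypoints must appear in the order D, H, with no cell reused.
Route from F: left to D, up-right to B, right to C, down to H, down-left to J, left to I — 6 moves in all.
Check: order respected (D at step 1, H at step 4); 6 moves as required.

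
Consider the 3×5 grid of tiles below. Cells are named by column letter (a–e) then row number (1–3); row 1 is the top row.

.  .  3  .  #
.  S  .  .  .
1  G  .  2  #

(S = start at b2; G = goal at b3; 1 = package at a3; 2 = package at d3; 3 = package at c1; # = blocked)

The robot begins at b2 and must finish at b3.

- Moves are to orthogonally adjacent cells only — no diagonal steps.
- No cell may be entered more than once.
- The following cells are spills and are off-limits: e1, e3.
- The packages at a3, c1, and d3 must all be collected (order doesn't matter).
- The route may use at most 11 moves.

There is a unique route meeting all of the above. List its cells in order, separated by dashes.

b2 - c2 - c3 - d3 - d2 - d1 - c1 - b1 - a1 - a2 - a3 - b3

The budget equals the shortest possible length, so every move has to be on a shortest route through the required cells.
Route from b2: right 1 to c2, down 1 to c3, right 1 to d3, up 2 to d1, left 3 to a1, down 2 to a3, right 1 to b3 — 11 moves in all.
Check: all required cells visited; 11 ≤ 11 moves.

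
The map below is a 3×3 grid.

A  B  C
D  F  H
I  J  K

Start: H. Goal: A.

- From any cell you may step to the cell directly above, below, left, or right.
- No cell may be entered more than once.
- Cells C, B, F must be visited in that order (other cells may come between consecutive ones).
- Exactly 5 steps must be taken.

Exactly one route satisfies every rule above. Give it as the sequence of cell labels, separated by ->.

The waypoints must appear in the order C, B, F, with no cell reused.
Route from H: up 1 to C, left 1 to B, down 1 to F, left 1 to D, up 1 to A — 5 moves in all.
Check: order respected (C at step 1, B at step 2, F at step 3); 5 moves as required.

H -> C -> B -> F -> D -> A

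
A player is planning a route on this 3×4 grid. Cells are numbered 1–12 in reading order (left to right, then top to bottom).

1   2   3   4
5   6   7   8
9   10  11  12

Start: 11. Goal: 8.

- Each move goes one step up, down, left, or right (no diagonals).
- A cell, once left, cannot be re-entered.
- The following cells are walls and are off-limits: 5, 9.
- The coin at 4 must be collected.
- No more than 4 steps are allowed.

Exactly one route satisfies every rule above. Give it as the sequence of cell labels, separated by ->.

11 -> 7 -> 3 -> 4 -> 8

Any route must reach 4 and still end at 8 within 4 moves, so the order of the required stops is forced.
Route from 11: up 2 to 3, right 1 to 4, down 1 to 8 — 4 moves in all.
Check: all required cells visited; 4 ≤ 4 moves.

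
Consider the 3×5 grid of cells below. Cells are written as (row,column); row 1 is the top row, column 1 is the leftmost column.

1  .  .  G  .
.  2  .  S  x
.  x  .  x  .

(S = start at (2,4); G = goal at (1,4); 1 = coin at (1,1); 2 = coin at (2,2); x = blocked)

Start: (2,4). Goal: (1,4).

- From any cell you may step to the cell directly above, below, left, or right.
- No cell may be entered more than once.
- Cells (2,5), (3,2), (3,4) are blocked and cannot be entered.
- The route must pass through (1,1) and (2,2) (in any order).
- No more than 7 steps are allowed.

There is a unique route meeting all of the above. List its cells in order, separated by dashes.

(2,4) - (2,3) - (2,2) - (2,1) - (1,1) - (1,2) - (1,3) - (1,4)

The budget equals the shortest possible length, so every move has to be on a shortest route through the required cells.
Route from (2,4): 3× left (reaching (2,1)), up to (1,1), 3× right (reaching (1,4)) — 7 moves in all.
Check: all required cells visited; 7 ≤ 7 moves.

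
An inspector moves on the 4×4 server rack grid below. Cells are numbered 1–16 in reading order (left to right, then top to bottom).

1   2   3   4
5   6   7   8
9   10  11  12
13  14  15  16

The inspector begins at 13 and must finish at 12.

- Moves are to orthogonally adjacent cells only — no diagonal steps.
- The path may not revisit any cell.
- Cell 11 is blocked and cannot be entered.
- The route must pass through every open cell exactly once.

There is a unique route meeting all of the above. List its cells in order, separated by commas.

13, 9, 5, 1, 2, 3, 4, 8, 7, 6, 10, 14, 15, 16, 12

Need to visit all 15 open cells exactly once, starting at 13 and ending at 12.
Cell 1 has only two open neighbours (5 and 2), so the path must pass straight through it: one of those is the cell it's entered from and the other is where it exits.
Route from 13: up 3 to 1, right 3 to 4, down 1 to 8, left 2 to 6, down 2 to 14, right 2 to 16, up 1 to 12 — 14 moves in all.
Check: all 15 open cells covered.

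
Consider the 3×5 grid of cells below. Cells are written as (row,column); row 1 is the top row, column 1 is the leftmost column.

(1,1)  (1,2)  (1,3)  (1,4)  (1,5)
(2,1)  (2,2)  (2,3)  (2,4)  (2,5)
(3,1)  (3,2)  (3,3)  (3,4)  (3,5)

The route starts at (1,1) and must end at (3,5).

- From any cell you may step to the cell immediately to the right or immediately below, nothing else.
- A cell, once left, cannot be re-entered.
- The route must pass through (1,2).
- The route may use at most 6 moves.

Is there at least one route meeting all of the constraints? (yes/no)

One route that works: (1,1) → (1,2) → (2,2) → (3,2) → (3,3) → (3,4) → (3,5).

yes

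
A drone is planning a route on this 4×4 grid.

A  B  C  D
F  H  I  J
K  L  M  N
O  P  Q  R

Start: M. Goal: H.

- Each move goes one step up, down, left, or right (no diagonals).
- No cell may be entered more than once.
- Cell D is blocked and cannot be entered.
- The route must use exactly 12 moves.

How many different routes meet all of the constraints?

Need simple routes of exactly 12 moves from M to H (Manhattan distance 2, so 5 moves are spent on a detour and 5 undoing it).
Enumerating: M I J N R Q P L K F A B H | M I J N R Q P O K F A B H | M Q R N J I C B A F K L H | M L P Q R N J I C B A F H | M L K O P Q R N J I C B H | M N J I C B A F K O P L H | M N R Q P L K F A B C I H | M N R Q P O K F A B C I H.
That gives 8 routes.

8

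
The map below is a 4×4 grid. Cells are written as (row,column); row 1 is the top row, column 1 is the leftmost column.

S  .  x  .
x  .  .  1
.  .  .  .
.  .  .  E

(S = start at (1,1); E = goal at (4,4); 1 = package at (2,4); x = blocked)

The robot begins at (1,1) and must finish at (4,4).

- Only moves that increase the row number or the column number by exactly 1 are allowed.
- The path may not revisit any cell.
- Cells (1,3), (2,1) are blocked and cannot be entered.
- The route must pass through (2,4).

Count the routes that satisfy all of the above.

1

A right/down-only route from (1,1) to (4,4) makes exactly 3 down-moves and 3 right-moves in some order.
With no other constraints that would be C(6,3) = 20 routes.
Split at (2,4) and multiply the segment counts (each segment already excludes blocked cells): (1,1)→(2,4): 1; (2,4)→(4,4): 1; product = 1.
That gives 1 route.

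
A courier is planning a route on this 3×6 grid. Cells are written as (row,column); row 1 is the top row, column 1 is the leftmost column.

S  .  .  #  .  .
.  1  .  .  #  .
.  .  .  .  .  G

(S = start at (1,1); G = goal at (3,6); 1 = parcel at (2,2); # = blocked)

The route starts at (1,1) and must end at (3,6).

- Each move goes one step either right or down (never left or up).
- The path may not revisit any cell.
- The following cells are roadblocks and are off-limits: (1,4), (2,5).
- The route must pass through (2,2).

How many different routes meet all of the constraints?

A right/down-only route from (1,1) to (3,6) makes exactly 2 down-moves and 5 right-moves in some order.
With no other constraints that would be C(7,2) = 21 routes.
Split at (2,2) and multiply the segment counts (each segment already excludes blocked cells): (1,1)→(2,2): 2; (2,2)→(3,6): 3; product = 6.
That gives 6 routes.

6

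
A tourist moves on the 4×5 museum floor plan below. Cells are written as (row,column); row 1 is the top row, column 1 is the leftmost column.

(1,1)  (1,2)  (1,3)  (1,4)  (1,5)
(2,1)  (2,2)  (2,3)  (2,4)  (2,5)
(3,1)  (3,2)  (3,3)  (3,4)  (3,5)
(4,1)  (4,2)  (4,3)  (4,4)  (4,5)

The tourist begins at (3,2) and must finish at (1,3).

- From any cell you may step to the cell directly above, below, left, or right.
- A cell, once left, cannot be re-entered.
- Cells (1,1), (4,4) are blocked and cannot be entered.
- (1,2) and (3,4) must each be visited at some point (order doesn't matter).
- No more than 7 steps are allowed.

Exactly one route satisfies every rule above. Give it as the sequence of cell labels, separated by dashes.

The 7-move cap with required stops at (1,2), (3,4) leaves no slack for detours.
Route from (3,2): 2× right (reaching (3,4)), up to (2,4), 2× left (reaching (2,2)), up to (1,2), right to (1,3) — 7 moves in all.
Check: all required cells visited; 7 ≤ 7 moves.

(3,2) - (3,3) - (3,4) - (2,4) - (2,3) - (2,2) - (1,2) - (1,3)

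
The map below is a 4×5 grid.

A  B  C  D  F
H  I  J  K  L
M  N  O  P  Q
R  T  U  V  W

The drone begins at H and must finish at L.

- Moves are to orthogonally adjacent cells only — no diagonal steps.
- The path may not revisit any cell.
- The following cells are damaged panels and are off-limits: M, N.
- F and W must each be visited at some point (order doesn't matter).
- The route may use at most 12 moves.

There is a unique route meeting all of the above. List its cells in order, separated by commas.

The 12-move cap with required stops at F, W leaves no slack for detours.
Route from H: right 2 to J, down 2 to U, right 2 to W, up 1 to Q, left 1 to P, up 2 to D, right 1 to F, down 1 to L — 12 moves in all.
Check: all required cells visited; 12 ≤ 12 moves.

H, I, J, O, U, V, W, Q, P, K, D, F, L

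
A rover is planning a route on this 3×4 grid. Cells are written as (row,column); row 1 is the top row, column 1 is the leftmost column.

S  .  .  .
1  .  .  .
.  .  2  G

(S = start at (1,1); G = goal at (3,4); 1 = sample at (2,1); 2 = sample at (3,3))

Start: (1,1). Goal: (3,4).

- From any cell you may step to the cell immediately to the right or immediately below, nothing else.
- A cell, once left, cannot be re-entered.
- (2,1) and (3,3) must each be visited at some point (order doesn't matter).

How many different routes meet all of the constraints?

3

A right/down-only route from (1,1) to (3,4) makes exactly 2 down-moves and 3 right-moves in some order.
With no other constraints that would be C(5,2) = 10 routes.
A monotone route can only reach the required cells in the order (2,1), (3,3), so split there and multiply the segment counts: (1,1)→(2,1): 1; (2,1)→(3,3): 3; (3,3)→(3,4): 1; product = 3.
That gives 3 routes.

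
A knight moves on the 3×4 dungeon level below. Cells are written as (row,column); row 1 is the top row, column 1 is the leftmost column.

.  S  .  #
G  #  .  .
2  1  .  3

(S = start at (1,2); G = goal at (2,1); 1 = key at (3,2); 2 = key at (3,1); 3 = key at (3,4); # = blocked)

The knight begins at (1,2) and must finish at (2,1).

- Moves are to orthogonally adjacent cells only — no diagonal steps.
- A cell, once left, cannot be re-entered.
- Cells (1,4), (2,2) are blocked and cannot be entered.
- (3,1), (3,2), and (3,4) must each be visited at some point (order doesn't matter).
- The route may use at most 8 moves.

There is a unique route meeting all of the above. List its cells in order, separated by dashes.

The budget equals the shortest possible length, so every move has to be on a shortest route through the required cells.
Route from (1,2): right to (1,3), down to (2,3), right to (2,4), down to (3,4), 3× left (reaching (3,1)), up to (2,1) — 8 moves in all.
Check: all required cells visited; 8 ≤ 8 moves.

(1,2) - (1,3) - (2,3) - (2,4) - (3,4) - (3,3) - (3,2) - (3,1) - (2,1)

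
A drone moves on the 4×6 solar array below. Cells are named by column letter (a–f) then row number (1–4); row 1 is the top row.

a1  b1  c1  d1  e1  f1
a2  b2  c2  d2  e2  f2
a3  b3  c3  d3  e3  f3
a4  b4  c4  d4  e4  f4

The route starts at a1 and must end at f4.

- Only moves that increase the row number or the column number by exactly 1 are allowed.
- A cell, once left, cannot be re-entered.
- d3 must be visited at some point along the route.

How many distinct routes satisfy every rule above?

A right/down-only route from a1 to f4 makes exactly 3 down-moves and 5 right-moves in some order.
With no other constraints that would be C(8,3) = 56 routes.
Split at d3 and multiply the segment counts: a1→d3: 10; d3→f4: 3; product = 30.
That gives 30 routes.

30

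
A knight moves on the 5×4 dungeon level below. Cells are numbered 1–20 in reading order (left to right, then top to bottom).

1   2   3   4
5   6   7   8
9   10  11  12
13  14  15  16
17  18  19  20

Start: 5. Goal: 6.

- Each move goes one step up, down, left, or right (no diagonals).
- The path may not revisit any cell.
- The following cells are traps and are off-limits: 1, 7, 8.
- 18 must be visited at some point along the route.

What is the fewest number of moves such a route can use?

7

Any route passes through 18 somewhere between 5 and 6. Summing Manhattan distances along the two legs (5 → 18 → 6) gives a lower bound of 4 + 3 = 7 moves.
A route of 7 moves achieves this: 5 → 9 → 13 → 17 → 18 → 14 → 10 → 6.
Since 7 matches the lower bound, it is optimal.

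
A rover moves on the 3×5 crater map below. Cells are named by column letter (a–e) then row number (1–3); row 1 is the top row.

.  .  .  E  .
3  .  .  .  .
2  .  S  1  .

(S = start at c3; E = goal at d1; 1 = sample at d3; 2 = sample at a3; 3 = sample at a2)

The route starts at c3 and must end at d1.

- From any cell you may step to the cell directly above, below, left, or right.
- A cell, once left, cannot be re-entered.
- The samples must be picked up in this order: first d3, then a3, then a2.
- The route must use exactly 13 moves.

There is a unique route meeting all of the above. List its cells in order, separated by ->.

The waypoints must appear in the order d3, a3, a2, with no cell reused.
Route from c3: 2× right (reaching e3), up to e2, 3× left (reaching b2), down to b3, left to a3, 2× up (reaching a1), 3× right (reaching d1) — 13 moves in all.
Check: order respected (1 at step 1, 2 at step 8, 3 at step 9); 13 moves as required.

c3 -> d3 -> e3 -> e2 -> d2 -> c2 -> b2 -> b3 -> a3 -> a2 -> a1 -> b1 -> c1 -> d1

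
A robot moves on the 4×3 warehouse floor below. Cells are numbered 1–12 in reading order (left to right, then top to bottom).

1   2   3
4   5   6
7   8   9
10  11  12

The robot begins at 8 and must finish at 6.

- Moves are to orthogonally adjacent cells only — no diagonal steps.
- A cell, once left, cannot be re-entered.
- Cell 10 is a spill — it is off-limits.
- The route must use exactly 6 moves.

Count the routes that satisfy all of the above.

4

Need simple routes of exactly 6 moves from 8 to 6 (Manhattan distance 2, so 2 moves are spent on a detour and 2 undoing it).
Enumerating: 8 5 4 1 2 3 6 | 8 7 4 1 2 5 6 | 8 7 4 1 2 3 6 | 8 7 4 5 2 3 6.
That gives 4 routes.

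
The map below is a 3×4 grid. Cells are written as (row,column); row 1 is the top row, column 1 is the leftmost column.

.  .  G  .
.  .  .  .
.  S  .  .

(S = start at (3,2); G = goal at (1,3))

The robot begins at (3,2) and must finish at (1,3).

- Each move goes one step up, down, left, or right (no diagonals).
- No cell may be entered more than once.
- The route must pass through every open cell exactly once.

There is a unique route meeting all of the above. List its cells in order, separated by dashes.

Need to visit all 12 open cells exactly once, starting at (3,2) and ending at (1,3).
Cell (3,4) has only two open neighbours ((2,4) and (3,3)), so the path must pass straight through it: one of those is the cell it's entered from and the other is where it exits.
Route from (3,2): left to (3,1), 2× up (reaching (1,1)), right to (1,2), down to (2,2), right to (2,3), down to (3,3), right to (3,4), 2× up (reaching (1,4)), left to (1,3) — 11 moves in all.
Check: all 12 open cells covered.

(3,2) - (3,1) - (2,1) - (1,1) - (1,2) - (2,2) - (2,3) - (3,3) - (3,4) - (2,4) - (1,4) - (1,3)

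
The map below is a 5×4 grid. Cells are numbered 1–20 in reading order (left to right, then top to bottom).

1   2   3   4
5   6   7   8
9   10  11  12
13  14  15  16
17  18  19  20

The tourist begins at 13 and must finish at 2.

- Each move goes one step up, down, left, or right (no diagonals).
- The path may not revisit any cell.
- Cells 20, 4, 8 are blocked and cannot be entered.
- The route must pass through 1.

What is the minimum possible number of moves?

Any route passes through 1 somewhere between 13 and 2. Summing Manhattan distances along the two legs (13 → 1 → 2) gives a lower bound of 3 + 1 = 4 moves.
A route of 4 moves achieves this: 13 → 9 → 5 → 1 → 2.
Since 4 matches the lower bound, it is optimal.

4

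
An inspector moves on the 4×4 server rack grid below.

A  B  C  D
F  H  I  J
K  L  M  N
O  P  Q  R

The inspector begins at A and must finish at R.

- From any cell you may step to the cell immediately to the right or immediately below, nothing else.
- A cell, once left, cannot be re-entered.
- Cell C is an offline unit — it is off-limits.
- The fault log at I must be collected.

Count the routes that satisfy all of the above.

A right/down-only route from A to R makes exactly 3 down-moves and 3 right-moves in some order.
With no other constraints that would be C(6,3) = 20 routes.
Split at I and multiply the segment counts (each segment already excludes blocked cells): A→I: 2; I→R: 3; product = 6.
That gives 6 routes.

6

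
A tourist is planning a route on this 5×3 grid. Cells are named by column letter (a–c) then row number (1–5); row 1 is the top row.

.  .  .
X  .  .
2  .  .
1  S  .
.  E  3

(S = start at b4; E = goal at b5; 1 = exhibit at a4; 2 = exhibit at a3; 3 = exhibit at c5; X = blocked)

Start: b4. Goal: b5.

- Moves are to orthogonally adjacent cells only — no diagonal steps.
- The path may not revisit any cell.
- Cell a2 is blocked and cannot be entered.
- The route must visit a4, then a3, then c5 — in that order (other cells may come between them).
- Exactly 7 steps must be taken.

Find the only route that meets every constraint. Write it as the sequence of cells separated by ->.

The waypoints must appear in the order a4, a3, c5, with no cell reused.
Route from b4: left to a4, up to a3, 2× right (reaching c3), 2× down (reaching c5), left to b5 — 7 moves in all.
Check: order respected (1 at step 1, 2 at step 2, 3 at step 6); 7 moves as required.

b4 -> a4 -> a3 -> b3 -> c3 -> c4 -> c5 -> b5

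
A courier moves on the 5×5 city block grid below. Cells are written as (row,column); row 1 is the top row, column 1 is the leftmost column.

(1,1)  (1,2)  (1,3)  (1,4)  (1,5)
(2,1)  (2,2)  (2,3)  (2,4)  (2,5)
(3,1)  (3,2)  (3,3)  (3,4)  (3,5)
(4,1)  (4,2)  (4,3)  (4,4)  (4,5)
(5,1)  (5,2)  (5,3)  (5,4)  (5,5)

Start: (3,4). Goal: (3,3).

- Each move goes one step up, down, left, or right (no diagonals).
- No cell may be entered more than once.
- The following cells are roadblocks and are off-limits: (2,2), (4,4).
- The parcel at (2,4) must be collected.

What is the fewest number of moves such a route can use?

Any route passes through (2,4) somewhere between (3,4) and (3,3). Summing Manhattan distances along the two legs ((3,4) → (2,4) → (3,3)) gives a lower bound of 1 + 2 = 3 moves.
A route of 3 moves achieves this: (3,4) → (2,4) → (2,3) → (3,3).
Since 3 matches the lower bound, it is optimal.

3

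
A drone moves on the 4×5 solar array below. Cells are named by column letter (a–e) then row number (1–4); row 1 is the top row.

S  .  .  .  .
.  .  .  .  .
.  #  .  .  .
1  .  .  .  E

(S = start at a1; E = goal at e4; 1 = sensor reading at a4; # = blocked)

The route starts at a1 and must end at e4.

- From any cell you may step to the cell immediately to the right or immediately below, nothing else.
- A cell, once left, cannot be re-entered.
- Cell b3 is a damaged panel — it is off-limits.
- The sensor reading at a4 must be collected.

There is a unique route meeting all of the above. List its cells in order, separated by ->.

Moves only go right or down, so the column and row indices never decrease.
Route from a1: down 3 to a4, right 4 to e4 — 7 moves in all.
Check: all required cells visited.

a1 -> a2 -> a3 -> a4 -> b4 -> c4 -> d4 -> e4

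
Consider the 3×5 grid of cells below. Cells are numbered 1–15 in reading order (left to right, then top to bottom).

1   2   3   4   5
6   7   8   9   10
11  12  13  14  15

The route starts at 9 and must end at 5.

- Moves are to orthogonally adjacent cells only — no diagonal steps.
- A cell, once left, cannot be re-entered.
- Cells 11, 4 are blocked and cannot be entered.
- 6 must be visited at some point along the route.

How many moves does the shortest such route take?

12

Any route passes through 6 somewhere between 9 and 5. Summing Manhattan distances along the two legs (9 → 6 → 5) gives a lower bound of 3 + 5 = 8 moves.
The shortest route satisfying every rule uses 12 moves: 9 → 8 → 3 → 2 → 1 → 6 → 7 → 12 → 13 → 14 → 15 → 10 → 5.
The bound of 8 isn't tight here; checking systematically, no route of length 8 through 11 satisfies every constraint (on a 4-connected grid the length of any start-to-goal walk has the same parity as the Manhattan bound, so only lengths 8, 10, 12, … need checking), so 12 is the minimum.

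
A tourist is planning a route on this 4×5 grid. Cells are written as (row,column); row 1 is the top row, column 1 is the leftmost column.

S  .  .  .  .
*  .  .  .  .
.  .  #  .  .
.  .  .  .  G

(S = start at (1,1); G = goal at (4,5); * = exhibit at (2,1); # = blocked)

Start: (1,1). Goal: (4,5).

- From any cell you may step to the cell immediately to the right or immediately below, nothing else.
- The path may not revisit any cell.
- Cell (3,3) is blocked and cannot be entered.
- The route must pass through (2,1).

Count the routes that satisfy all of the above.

A right/down-only route from (1,1) to (4,5) makes exactly 3 down-moves and 4 right-moves in some order.
With no other constraints that would be C(7,3) = 35 routes.
Split at (2,1) and multiply the segment counts (each segment already excludes blocked cells): (1,1)→(2,1): 1; (2,1)→(4,5): 6; product = 6.
That gives 6 routes.

6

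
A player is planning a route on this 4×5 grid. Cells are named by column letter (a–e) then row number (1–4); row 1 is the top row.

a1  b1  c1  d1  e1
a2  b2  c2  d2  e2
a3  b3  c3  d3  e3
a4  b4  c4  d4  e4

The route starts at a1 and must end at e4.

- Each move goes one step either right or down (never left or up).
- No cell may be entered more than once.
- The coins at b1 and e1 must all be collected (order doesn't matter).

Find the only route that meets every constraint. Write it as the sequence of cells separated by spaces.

Moves only go right or down, so the column and row indices never decrease.
Route from a1: 4× right (reaching e1), 3× down (reaching e4) — 7 moves in all.
Check: all required cells visited.

a1 b1 c1 d1 e1 e2 e3 e4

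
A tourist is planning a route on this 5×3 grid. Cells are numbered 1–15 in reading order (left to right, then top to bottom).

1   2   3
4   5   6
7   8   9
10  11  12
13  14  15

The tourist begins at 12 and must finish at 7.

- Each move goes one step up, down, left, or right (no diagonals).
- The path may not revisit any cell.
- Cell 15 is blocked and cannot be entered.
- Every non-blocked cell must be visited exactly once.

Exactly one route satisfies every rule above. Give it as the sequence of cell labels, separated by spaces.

Need to visit all 14 open cells exactly once, starting at 12 and ending at 7.
Cell 14 has only two open neighbours (11 and 13), so the path must pass straight through it: one of those is the cell it's entered from and the other is where it exits.
Route from 12: up 3 to 3, left 2 to 1, down 1 to 4, right 1 to 5, down 3 to 14, left 1 to 13, up 2 to 7 — 13 moves in all.
Check: all 14 open cells covered.

12 9 6 3 2 1 4 5 8 11 14 13 10 7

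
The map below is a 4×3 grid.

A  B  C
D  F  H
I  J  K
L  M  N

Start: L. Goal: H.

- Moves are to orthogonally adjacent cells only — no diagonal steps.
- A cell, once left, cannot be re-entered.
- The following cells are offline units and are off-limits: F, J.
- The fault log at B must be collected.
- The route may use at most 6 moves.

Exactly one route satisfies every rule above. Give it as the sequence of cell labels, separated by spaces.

Any route must reach B and still end at H within 6 moves, so the order of the required stops is forced.
Route from L: up 3 to A, right 2 to C, down 1 to H — 6 moves in all.
Check: all required cells visited; 6 ≤ 6 moves.

L I D A B C H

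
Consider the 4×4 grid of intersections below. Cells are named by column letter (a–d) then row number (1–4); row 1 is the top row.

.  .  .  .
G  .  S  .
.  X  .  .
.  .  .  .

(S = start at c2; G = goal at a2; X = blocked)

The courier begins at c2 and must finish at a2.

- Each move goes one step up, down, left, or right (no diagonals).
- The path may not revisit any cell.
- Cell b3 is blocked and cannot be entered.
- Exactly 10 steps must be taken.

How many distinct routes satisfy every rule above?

Need simple routes of exactly 10 moves from c2 to a2 (Manhattan distance 2, so 4 moves are spent on a detour and 4 undoing it).
Enumerating: c2 c1 d1 d2 d3 d4 c4 b4 a4 a3 a2 | c2 c1 d1 d2 d3 c3 c4 b4 a4 a3 a2 | c2 c3 c4 d4 d3 d2 d1 c1 b1 b2 a2 | c2 c3 c4 d4 d3 d2 d1 c1 b1 a1 a2.
That gives 4 routes.

4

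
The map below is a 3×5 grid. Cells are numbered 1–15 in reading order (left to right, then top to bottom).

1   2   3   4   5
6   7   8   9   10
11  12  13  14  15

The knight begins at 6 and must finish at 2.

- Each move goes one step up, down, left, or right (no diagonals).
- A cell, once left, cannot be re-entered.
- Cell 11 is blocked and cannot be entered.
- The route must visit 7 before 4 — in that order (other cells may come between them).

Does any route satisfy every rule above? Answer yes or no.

yes

One route that works: 6 → 7 → 8 → 9 → 4 → 3 → 2.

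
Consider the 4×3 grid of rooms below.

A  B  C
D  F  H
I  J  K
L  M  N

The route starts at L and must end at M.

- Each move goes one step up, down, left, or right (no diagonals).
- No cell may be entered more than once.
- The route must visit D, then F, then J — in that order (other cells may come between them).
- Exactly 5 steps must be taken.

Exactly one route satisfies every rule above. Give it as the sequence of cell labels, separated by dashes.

The waypoints must appear in the order D, F, J, with no cell reused.
Route from L: up 2 to D, right 1 to F, down 2 to M — 5 moves in all.
Check: order respected (D at step 2, F at step 3, J at step 4); 5 moves as required.

L - I - D - F - J - M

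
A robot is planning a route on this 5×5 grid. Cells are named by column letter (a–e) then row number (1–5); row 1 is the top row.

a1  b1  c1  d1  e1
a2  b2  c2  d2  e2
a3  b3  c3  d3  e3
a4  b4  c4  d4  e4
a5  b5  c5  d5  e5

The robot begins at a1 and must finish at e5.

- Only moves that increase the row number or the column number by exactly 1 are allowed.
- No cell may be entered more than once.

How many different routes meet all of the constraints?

70

A right/down-only route from a1 to e5 makes exactly 4 down-moves and 4 right-moves in some order.
With no other constraints that would be C(8,4) = 70 routes.
That gives 70 routes.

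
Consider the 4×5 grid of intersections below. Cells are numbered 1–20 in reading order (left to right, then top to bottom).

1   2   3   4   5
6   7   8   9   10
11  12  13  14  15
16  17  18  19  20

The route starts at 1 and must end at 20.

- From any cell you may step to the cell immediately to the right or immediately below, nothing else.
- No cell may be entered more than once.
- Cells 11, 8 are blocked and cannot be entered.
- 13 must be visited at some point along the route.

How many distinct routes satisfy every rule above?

6

A right/down-only route from 1 to 20 makes exactly 3 down-moves and 4 right-moves in some order.
With no other constraints that would be C(7,3) = 35 routes.
Split at 13 and multiply the segment counts (each segment already excludes blocked cells): 1→13: 2; 13→20: 3; product = 6.
That gives 6 routes.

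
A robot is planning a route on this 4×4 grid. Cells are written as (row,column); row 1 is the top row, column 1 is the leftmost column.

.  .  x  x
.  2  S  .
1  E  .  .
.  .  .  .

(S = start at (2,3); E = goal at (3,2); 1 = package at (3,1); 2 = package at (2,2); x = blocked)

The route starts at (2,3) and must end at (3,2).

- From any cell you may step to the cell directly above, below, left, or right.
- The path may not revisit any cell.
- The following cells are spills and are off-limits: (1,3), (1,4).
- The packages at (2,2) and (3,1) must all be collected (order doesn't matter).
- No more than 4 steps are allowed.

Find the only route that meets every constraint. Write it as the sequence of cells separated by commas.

Any route must reach (2,2) and (3,1) and still end at (3,2) within 4 moves, so the order of the required stops is forced.
Route from (2,3): 2× left (reaching (2,1)), down to (3,1), right to (3,2) — 4 moves in all.
Check: all required cells visited; 4 ≤ 4 moves.

(2,3), (2,2), (2,1), (3,1), (3,2)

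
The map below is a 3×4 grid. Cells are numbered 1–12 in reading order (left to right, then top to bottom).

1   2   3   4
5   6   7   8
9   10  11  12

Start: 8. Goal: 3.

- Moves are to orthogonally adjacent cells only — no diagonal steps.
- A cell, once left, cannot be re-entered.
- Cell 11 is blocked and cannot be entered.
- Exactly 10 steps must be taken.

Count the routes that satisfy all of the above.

Need simple routes of exactly 10 moves from 8 to 3 (Manhattan distance 2, so 4 moves are spent on a detour and 4 undoing it).
No route satisfies every constraint, so the count is 0.

0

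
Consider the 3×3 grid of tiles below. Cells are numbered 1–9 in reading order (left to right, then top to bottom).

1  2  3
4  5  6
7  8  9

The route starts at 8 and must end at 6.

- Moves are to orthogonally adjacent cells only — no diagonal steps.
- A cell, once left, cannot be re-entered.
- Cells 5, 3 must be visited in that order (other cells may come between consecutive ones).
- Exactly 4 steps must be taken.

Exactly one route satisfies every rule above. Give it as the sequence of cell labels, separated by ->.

The waypoints must appear in the order 5, 3, with no cell reused.
Route from 8: up 2 to 2, right 1 to 3, down 1 to 6 — 4 moves in all.
Check: order respected (5 at step 1, 3 at step 3); 4 moves as required.

8 -> 5 -> 2 -> 3 -> 6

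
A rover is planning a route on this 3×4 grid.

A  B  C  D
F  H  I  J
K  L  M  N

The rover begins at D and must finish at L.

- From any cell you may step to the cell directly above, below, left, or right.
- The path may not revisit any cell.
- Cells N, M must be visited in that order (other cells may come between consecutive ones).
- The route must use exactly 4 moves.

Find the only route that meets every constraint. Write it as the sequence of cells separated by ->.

D -> J -> N -> M -> L

The waypoints must appear in the order N, M, with no cell reused.
Route from D: 2× down (reaching N), 2× left (reaching L) — 4 moves in all.
Check: order respected (N at step 2, M at step 3); 4 moves as required.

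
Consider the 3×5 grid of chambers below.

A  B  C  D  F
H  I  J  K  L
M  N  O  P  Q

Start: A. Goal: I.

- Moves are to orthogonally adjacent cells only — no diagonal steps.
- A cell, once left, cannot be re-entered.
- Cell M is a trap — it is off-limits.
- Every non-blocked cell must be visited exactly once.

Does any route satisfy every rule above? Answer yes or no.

no

Colour the cells like a checkerboard: each orthogonal step flips colour, so a Hamiltonian route alternates colours. Here there are 7 cells of one colour and 7 of the other, with start on the same colour as the goal — the counts and endpoints can't be arranged into an alternating sequence of length 14, so no Hamiltonian route exists.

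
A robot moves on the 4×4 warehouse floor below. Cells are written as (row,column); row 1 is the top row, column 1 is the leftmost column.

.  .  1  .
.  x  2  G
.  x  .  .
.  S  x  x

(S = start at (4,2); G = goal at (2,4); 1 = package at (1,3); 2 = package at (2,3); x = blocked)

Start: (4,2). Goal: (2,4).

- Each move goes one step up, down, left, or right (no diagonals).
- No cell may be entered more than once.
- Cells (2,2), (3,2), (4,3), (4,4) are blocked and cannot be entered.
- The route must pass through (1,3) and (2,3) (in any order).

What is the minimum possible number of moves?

8

Any route passes through (1,3) and (2,3) in some order between (4,2) and (2,4). Summing Manhattan distances along each leg and taking the cheapest ordering ((4,2) → (1,3) → (2,3) → (2,4)) gives a lower bound of 4 + 1 + 1 = 6 moves.
That bound ignores the blocked cells. Measuring each leg by the fewest moves that actually steer around them ((4,2)→(1,3): 6; (1,3)→(2,3): 1; (2,3)→(2,4): 1) raises the lower bound to 8.
A route of 8 moves exists: (4,2) → (4,1) → (3,1) → (2,1) → (1,1) → (1,2) → (1,3) → (2,3) → (2,4).
Since 8 matches that lower bound, it is optimal.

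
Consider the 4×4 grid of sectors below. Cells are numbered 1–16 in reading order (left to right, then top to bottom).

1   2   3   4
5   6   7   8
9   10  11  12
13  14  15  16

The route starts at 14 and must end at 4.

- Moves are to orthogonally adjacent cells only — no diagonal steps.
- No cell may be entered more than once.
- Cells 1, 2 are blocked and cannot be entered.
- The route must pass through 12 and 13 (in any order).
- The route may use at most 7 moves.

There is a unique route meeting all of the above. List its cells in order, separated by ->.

14 -> 13 -> 9 -> 10 -> 11 -> 12 -> 8 -> 4

The 7-move cap with required stops at 12, 13 leaves no slack for detours.
Route from 14: left 1 to 13, up 1 to 9, right 3 to 12, up 2 to 4 — 7 moves in all.
Check: all required cells visited; 7 ≤ 7 moves.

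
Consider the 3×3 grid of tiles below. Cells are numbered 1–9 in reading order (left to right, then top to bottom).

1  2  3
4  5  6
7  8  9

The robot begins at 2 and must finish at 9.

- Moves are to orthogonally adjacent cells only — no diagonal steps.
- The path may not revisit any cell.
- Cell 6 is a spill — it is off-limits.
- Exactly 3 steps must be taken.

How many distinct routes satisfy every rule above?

Need simple routes of exactly 3 moves from 2 to 9 (Manhattan distance 3, so 0 moves are spent on a detour and 0 undoing it).
Enumerating: 2 5 8 9.
That gives 1 route.

1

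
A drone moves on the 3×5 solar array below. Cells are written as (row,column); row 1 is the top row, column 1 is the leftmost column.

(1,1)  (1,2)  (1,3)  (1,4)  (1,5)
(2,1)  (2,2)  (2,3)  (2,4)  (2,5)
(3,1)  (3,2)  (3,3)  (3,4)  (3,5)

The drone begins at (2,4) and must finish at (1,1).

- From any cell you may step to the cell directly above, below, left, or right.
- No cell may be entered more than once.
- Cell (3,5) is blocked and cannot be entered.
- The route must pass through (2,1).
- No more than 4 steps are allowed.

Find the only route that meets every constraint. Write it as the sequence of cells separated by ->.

(2,4) -> (2,3) -> (2,2) -> (2,1) -> (1,1)

Any route must reach (2,1) and still end at (1,1) within 4 moves, so the order of the required stops is forced.
Route from (2,4): 3× left (reaching (2,1)), up to (1,1) — 4 moves in all.
Check: all required cells visited; 4 ≤ 4 moves.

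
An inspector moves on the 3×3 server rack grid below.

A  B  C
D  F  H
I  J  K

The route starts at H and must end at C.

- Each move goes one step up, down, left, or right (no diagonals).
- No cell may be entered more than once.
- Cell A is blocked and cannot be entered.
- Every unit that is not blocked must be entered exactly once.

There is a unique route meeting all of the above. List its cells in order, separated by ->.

H -> K -> J -> I -> D -> F -> B -> C

Need to visit all 8 open cells exactly once, starting at H and ending at C.
Cell D has only two open neighbours (I and F), so the path must pass straight through it: one of those is the cell it's entered from and the other is where it exits.
Route from H: down 1 to K, left 2 to I, up 1 to D, right 1 to F, up 1 to B, right 1 to C — 7 moves in all.
Check: all 8 open cells covered.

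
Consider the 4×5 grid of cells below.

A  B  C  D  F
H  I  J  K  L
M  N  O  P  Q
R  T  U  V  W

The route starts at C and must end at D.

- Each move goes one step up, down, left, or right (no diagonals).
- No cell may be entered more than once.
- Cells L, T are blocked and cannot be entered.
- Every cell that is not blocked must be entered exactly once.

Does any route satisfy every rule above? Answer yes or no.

Cell F has only one open neighbour but is neither the start nor the goal, so a Hamiltonian route would have to both enter and leave it through the same neighbour — impossible without revisiting.

no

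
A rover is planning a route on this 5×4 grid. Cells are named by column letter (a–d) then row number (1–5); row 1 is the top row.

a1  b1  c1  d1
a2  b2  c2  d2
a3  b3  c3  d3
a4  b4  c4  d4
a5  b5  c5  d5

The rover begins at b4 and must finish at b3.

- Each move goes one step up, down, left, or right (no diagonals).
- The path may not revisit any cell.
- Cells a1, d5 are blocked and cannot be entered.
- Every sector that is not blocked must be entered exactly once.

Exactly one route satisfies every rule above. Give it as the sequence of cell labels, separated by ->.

b4 -> a4 -> a5 -> b5 -> c5 -> c4 -> d4 -> d3 -> c3 -> c2 -> d2 -> d1 -> c1 -> b1 -> b2 -> a2 -> a3 -> b3

Need to visit all 18 open cells exactly once, starting at b4 and ending at b3.
Cell c5 has only two open neighbours (c4 and b5), so the path must pass straight through it: one of those is the cell it's entered from and the other is where it exits.
Route from b4: left to a4, down to a5, 2× right (reaching c5), up to c4, right to d4, up to d3, left to c3, up to c2, right to d2, up to d1, 2× left (reaching b1), down to b2, left to a2, down to a3, right to b3 — 17 moves in all.
Check: all 18 open cells covered.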